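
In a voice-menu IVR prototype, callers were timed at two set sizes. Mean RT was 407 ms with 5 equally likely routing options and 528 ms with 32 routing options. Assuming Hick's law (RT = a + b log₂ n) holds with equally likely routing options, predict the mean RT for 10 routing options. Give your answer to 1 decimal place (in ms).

Solve the two-equation system in a and b:
  b = (528 − 407) / (log₂ 32 − log₂ 5) = 121 / (5 − 2.3219) = 45.182 ms/bit
  a = 407 − 45.182 × 2.3219 = 302.091 ms
Then RT(10) = 302.091 + 45.182 × log₂ 10 = 302.091 + 45.182 × 3.3219 ≈ 452.182 ms.

452.2 ms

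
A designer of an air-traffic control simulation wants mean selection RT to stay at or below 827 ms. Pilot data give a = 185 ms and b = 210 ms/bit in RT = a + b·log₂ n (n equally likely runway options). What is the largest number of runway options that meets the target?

8

Information budget: (827 − 185)/210 = 3.0571 bits, so n ≤ 2^3.0571 = 8.323 → at most 8.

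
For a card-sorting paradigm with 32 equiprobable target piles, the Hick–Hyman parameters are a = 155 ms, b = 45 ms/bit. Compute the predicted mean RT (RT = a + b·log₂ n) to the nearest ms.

380 ms

log₂(32) = 5 bits, so RT = 155 + 45 × 5 ≈ 380.000 ms.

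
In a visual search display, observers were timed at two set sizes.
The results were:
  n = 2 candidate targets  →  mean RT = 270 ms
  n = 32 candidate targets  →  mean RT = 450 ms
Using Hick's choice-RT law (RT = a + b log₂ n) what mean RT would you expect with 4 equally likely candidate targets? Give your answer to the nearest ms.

315 ms

With log₂ n on the abscissa the relation is linear; from the two conditions:
  b = (450 − 270) / (log₂ 32 − log₂ 2) = 180 / (5 − 1) = 45 ms/bit
  a = 270 − 45 × 1 = 225 ms
Then RT(4) = 225 + 45 × log₂ 4 = 225 + 45 × 2 ≈ 315.000 ms.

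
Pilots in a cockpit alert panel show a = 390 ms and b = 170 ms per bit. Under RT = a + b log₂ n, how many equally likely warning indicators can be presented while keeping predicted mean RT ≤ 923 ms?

170·log₂ n ≤ 923 − 390 = 533, giving log₂ n ≤ 3.1353 and n ≤ 8.787. The largest whole number is 8.

8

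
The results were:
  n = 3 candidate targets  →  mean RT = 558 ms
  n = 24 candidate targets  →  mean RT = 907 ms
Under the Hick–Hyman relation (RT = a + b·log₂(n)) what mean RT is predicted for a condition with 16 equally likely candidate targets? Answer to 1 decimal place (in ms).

838.9 ms

Fit slope and intercept:
  b = (907 − 558) / (log₂ 24 − log₂ 3) = 349 / (4.5850 − 1.5850) = 116.333 ms/bit
  a = 558 − 116.333 × 1.5850 = 373.616 ms
Then RT(16) = 373.616 + 116.333 × log₂ 16 = 373.616 + 116.333 × 4 ≈ 838.949 ms.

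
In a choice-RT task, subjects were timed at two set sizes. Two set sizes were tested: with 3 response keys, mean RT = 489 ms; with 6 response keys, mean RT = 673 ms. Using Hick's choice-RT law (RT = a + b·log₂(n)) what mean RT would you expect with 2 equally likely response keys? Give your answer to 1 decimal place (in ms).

381.4 ms

RT is linear in log₂ n, so two points fix the line:
  b = (673 − 489) / (log₂ 6 − log₂ 3) = 184 / (2.5850 − 1.5850) = 184.000 ms/bit
  a = 489 − 184.000 × 1.5850 = 197.367 ms
Then RT(2) = 197.367 + 184.000 × log₂ 2 = 197.367 + 184.000 × 1 ≈ 381.367 ms.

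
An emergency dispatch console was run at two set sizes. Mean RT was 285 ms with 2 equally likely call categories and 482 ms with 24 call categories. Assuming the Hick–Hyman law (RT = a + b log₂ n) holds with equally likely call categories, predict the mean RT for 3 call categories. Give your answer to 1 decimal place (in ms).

317.1 ms

With log₂ n on the abscissa the relation is linear; from the two conditions:
  b = (482 − 285) / (log₂ 24 − log₂ 2) = 197 / (4.5850 − 1) = 54.952 ms/bit
  a = 285 − 54.952 × 1 = 230.048 ms
Then RT(3) = 230.048 + 54.952 × log₂ 3 = 230.048 + 54.952 × 1.5850 ≈ 317.145 ms.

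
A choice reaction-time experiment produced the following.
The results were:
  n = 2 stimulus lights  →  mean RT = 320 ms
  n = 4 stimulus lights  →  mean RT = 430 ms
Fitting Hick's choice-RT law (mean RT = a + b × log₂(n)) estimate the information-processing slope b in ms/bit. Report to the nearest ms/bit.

Slope: b = (430 − 320) / (log₂ 4 − log₂ 2) = 110/1.0000 = 110 ms/bit.

110 ms/bit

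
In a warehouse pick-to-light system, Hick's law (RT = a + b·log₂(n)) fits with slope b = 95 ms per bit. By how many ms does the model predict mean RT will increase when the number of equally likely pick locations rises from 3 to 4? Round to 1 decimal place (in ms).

ΔRT = (a + b log₂ n₂) − (a + b log₂ n₁) = b·(log₂ n₂ − log₂ n₁).
log₂(4) − log₂(3) = 2 − 1.5850 = 0.4150.
ΔRT = 95 × 0.4150 = 39.429 ms.

39.4 ms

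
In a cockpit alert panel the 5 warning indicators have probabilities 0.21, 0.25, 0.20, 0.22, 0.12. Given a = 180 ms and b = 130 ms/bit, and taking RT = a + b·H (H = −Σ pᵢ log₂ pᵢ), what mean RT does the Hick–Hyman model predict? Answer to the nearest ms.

477 ms

H = 0.21·log₂(1/0.21) + 0.25·log₂(1/0.25) + 0.20·log₂(1/0.20) + 0.22·log₂(1/0.22) + 0.12·log₂(1/0.12) = 2.2848 bits.
RT = 180 + 130 × 2.2848 = 477.03 ms.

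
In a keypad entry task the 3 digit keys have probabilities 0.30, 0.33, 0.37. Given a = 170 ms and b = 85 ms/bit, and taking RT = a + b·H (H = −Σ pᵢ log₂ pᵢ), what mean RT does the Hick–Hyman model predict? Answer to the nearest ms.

304 ms

Entropy contributions −pᵢ log₂ pᵢ: 0.5211, 0.5278, 0.5307; sum H = 1.5796 bits.
RT = a + bH = 170 + 85·1.5796 = 304.27 ms.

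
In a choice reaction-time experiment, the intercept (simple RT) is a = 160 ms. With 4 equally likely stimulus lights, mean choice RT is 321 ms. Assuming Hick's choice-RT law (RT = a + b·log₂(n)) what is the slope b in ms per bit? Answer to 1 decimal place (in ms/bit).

4 alternatives carry log₂ 4 = 2 bits; the choice cost is 321 − 160 = 161 ms, so b = 161/2 = 80.500 ms/bit.

80.5 ms/bit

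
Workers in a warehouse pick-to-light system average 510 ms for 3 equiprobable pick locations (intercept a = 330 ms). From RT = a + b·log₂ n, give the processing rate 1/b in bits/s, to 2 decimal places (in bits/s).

8.81 bits/s

Choice component = 510 − 330 = 180 ms over log₂(3) = 1.5850 bits.
b = 180 / 1.5850 = 113.567 ms/bit, so 1/b = 8.805 bits/s.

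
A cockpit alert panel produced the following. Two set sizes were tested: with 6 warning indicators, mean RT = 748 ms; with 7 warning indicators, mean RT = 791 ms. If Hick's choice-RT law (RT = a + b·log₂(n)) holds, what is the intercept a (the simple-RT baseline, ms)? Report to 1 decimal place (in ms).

Slope: b = (791 − 748) / (log₂ 7 − log₂ 6) = 43/0.2224 = 193.352 ms/bit.
Intercept: a = 748 − 193.352·log₂(6) = 248.193 ms.

248.2 ms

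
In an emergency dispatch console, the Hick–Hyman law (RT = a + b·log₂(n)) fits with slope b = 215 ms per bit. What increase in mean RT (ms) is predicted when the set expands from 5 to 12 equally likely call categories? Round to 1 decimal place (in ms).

271.6 ms

Only the slope matters, since a is common to both: ΔRT = b·log₂(n₂/n₁).
log₂(12) − log₂(5) = 3.5850 − 2.3219 = 1.2630.
ΔRT = 215 × 1.2630 = 271.552 ms.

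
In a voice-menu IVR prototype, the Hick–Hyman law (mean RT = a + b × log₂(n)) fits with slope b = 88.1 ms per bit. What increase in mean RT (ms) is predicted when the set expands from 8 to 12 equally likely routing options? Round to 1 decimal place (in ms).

The intercept a cancels: ΔRT = b·(log₂ n₂ − log₂ n₁) = b·log₂(n₂/n₁).
log₂(12) − log₂(8) = 3.5850 − 3 = 0.5850.
ΔRT = 88.1 × 0.5850 = 51.535 ms.

51.5 ms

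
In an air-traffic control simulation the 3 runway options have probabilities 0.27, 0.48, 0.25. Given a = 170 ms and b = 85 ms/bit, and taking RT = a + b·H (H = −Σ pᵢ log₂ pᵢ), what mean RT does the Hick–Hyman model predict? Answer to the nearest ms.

Entropy contributions −pᵢ log₂ pᵢ: 0.5100, 0.5083, 0.5000; sum H = 1.5183 bits.
RT = a + bH = 170 + 85·1.5183 = 299.05 ms.

299 ms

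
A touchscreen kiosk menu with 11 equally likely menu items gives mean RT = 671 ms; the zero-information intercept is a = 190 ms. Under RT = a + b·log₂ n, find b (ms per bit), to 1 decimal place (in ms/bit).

log₂(11) = 3.4594 bits.
b = (RT − a)/log₂ n = (671 − 190) / 3.4594 = 139.040 ms/bit.

139.0 ms/bit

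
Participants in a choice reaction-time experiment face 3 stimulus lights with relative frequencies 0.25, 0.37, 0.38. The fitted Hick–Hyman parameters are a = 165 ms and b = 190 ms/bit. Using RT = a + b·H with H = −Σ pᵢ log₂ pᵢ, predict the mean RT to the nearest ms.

462 ms

Entropy contributions −pᵢ log₂ pᵢ: 0.5000, 0.5307, 0.5305; sum H = 1.5612 bits.
RT = a + bH = 165 + 190·1.5612 = 461.62 ms.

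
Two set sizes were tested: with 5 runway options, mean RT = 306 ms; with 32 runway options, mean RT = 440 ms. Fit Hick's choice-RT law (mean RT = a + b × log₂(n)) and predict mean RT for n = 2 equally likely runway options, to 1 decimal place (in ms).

Solve the two-equation system in a and b:
  b = (440 − 306) / (log₂ 32 − log₂ 5) = 134 / (5 − 2.3219) = 50.036 ms/bit
  a = 306 − 50.036 × 2.3219 = 189.820 ms
Then RT(2) = 189.820 + 50.036 × log₂ 2 = 189.820 + 50.036 × 1 ≈ 239.856 ms.

239.9 ms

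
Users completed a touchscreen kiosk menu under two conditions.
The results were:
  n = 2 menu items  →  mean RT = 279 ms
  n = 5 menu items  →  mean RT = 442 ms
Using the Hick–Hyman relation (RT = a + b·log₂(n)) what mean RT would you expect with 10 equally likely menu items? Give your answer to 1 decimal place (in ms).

RT is linear in log₂ n, so two points fix the line:
  b = (442 − 279) / (log₂ 5 − log₂ 2) = 163 / (2.3219 − 1) = 123.305 ms/bit
  a = 279 − 123.305 × 1 = 155.695 ms
Then RT(10) = 155.695 + 123.305 × log₂ 10 = 155.695 + 123.305 × 3.3219 ≈ 565.305 ms.

565.3 ms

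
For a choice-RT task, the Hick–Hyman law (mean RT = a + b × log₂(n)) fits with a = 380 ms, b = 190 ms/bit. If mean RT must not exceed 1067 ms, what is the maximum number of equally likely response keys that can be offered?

Set 380 + 190·log₂ n ≤ 1067 → log₂ n ≤ (1067 − 380)/190 = 3.6158.
So n ≤ 2^3.6158 = 12.259; the largest integer n is 12.

12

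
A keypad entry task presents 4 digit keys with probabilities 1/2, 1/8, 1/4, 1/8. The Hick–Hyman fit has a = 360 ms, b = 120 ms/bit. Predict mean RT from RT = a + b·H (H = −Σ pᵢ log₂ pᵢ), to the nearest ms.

570 ms

H = −Σ pᵢ log₂ pᵢ = 0.5·1 + 0.125·3 + 0.25·2 + 0.125·3 = 1.750 bits.
RT = 360 + 120 × 1.750 = 570.00 ms.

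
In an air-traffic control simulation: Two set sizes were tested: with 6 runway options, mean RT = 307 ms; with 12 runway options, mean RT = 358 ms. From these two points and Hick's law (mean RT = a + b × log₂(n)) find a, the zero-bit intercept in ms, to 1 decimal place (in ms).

The slope on a log₂ axis is (358 − 307) / (3.5850 − 2.5850) = 51.000 ms/bit.
a = RT₁ − b·log₂ n₁ = 307 − 51.000 × 2.5850 = 175.167 ms.

175.2 ms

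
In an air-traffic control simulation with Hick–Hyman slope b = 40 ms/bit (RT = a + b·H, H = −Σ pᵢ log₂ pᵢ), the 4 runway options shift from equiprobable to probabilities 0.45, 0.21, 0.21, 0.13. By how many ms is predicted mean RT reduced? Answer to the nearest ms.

6 ms

Equiprobable entropy H₀ = log₂ 4 = 2.0000 bits.
Skewed entropy H = −Σ pᵢ log₂ pᵢ = 1.8467 bits.
ΔRT = b·(H₀ − H) = 40 × 0.1533 = 6.13 ms.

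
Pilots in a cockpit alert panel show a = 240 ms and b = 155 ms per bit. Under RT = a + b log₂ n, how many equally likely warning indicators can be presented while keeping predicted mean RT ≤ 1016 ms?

32

Information budget: (1016 − 240)/155 = 5.0065 bits, so n ≤ 2^5.0065 = 32.143 → at most 32.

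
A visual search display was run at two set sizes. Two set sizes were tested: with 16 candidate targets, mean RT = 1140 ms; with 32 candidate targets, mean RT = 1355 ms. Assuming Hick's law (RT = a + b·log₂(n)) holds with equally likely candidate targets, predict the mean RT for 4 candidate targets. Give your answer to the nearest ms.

710 ms

Solve the two-equation system in a and b:
  b = (1355 − 1140) / (log₂ 32 − log₂ 16) = 215 / (5 − 4) = 215 ms/bit
  a = 1140 − 215 × 4 = 280 ms
Then RT(4) = 280 + 215 × log₂ 4 = 280 + 215 × 2 ≈ 710.000 ms.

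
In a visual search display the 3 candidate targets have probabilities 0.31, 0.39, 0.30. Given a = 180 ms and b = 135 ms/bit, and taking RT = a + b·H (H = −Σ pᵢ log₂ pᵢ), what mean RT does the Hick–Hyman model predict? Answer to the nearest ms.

H = 0.31·log₂(1/0.31) + 0.39·log₂(1/0.39) + 0.30·log₂(1/0.30) = 1.5747 bits.
RT = 180 + 135 × 1.5747 = 392.58 ms.

393 ms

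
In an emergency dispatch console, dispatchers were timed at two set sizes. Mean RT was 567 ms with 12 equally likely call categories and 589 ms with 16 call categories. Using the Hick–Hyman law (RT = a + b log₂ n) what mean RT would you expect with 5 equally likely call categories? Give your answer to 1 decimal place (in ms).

500.1 ms

With log₂ n on the abscissa the relation is linear; from the two conditions:
  b = (589 − 567) / (log₂ 16 − log₂ 12) = 22 / (4 − 3.5850) = 53.007 ms/bit
  a = 567 − 53.007 × 3.5850 = 376.971 ms
Then RT(5) = 376.971 + 53.007 × log₂ 5 = 376.971 + 53.007 × 2.3219 ≈ 500.050 ms.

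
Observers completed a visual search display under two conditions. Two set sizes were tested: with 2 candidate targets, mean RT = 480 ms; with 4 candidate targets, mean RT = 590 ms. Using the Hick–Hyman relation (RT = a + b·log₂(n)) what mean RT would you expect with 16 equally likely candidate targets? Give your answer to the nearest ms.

810 ms

RT is linear in log₂ n, so two points fix the line:
  b = (590 − 480) / (log₂ 4 − log₂ 2) = 110 / (2 − 1) = 110 ms/bit
  a = 480 − 110 × 1 = 370 ms
Then RT(16) = 370 + 110 × log₂ 16 = 370 + 110 × 4 ≈ 810.000 ms.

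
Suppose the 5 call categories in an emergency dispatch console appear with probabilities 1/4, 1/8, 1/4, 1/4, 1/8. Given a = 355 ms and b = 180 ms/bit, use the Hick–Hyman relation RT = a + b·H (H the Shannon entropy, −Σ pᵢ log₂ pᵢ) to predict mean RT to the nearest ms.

H = −Σ pᵢ log₂ pᵢ = 0.25·2 + 0.125·3 + 0.25·2 + 0.25·2 + 0.125·3 = 2.250 bits.
RT = 355 + 180 × 2.250 = 760.00 ms.

760 ms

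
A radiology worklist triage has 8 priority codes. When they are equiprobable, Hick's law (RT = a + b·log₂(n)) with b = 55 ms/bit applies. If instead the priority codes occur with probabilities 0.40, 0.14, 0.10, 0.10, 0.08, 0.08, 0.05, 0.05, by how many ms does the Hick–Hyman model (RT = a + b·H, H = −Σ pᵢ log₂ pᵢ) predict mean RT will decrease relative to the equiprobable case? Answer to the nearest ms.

22 ms

The RT saving is b·ΔH. Equiprobable H₀ = log₂(8) = 3.0000 bits; with the given probabilities H = 2.6055 bits.
b·(H₀ − H) = 55 × (3.0000 − 2.6055) = 21.70 ms.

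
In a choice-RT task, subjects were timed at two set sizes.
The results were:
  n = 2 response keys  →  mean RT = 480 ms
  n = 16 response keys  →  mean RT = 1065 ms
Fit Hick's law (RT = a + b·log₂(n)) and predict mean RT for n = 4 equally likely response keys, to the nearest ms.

Fit slope and intercept:
  b = (1065 − 480) / (log₂ 16 − log₂ 2) = 585 / (4 − 1) = 195 ms/bit
  a = 480 − 195 × 1 = 285 ms
Then RT(4) = 285 + 195 × log₂ 4 = 285 + 195 × 2 ≈ 675.000 ms.

675 ms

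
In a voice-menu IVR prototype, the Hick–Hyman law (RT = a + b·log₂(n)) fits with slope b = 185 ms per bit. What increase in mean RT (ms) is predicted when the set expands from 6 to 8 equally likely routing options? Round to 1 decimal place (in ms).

76.8 ms

Only the slope matters, since a is common to both: ΔRT = b·log₂(n₂/n₁).
log₂(8) − log₂(6) = 3 − 2.5850 = 0.4150.
ΔRT = 185 × 0.4150 = 76.782 ms.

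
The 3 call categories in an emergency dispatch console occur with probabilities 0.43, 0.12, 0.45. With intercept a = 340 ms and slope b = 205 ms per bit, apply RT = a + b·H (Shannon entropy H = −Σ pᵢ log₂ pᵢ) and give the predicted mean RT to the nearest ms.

629 ms

H = 0.43·log₂(1/0.43) + 0.12·log₂(1/0.12) + 0.45·log₂(1/0.45) = 1.4090 bits.
RT = 340 + 205 × 1.4090 = 628.85 ms.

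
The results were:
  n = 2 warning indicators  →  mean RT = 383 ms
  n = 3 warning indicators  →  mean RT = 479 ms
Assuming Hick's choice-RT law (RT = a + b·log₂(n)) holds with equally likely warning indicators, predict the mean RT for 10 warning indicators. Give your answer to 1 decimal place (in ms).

764.1 ms

Fit slope and intercept:
  b = (479 − 383) / (log₂ 3 − log₂ 2) = 96 / (1.5850 − 1) = 164.113 ms/bit
  a = 383 − 164.113 × 1 = 218.887 ms
Then RT(10) = 218.887 + 164.113 × log₂ 10 = 218.887 + 164.113 × 3.3219 ≈ 764.059 ms.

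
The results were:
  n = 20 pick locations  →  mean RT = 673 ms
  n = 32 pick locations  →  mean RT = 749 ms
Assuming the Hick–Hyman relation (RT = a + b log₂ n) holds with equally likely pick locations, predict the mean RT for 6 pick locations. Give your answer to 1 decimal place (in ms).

Fit slope and intercept:
  b = (749 − 673) / (log₂ 32 − log₂ 20) = 76 / (5 − 4.3219) = 112.083 ms/bit
  a = 673 − 112.083 × 4.3219 = 188.587 ms
Then RT(6) = 188.587 + 112.083 × log₂ 6 = 188.587 + 112.083 × 2.5850 ≈ 478.317 ms.

478.3 ms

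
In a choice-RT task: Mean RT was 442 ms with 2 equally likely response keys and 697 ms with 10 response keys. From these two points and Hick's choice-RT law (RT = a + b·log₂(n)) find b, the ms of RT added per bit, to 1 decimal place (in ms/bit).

b = (RT₂ − RT₁)/(log₂ n₂ − log₂ n₁) = (697 − 442)/(3.3219 − 1) = 109.823 ms/bit.

109.8 ms/bit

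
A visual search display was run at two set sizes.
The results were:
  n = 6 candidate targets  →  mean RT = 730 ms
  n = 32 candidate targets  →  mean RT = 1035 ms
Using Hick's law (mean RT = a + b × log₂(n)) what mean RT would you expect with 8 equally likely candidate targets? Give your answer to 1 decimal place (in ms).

Solve the two-equation system in a and b:
  b = (1035 − 730) / (log₂ 32 − log₂ 6) = 305 / (5 − 2.5850) = 126.292 ms/bit
  a = 730 − 126.292 × 2.5850 = 403.540 ms
Then RT(8) = 403.540 + 126.292 × log₂ 8 = 403.540 + 126.292 × 3 ≈ 782.416 ms.

782.4 ms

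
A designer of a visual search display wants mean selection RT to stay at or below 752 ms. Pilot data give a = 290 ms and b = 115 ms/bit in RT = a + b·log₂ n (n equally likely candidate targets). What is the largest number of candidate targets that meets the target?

16

115·log₂ n ≤ 752 − 290 = 462, giving log₂ n ≤ 4.0174 and n ≤ 16.194. The largest whole number is 16.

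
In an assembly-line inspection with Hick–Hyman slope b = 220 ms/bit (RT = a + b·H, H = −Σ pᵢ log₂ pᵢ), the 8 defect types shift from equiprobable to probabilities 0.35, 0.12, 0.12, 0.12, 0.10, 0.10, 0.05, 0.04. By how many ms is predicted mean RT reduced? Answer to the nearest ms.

67 ms

The RT saving is b·ΔH. Equiprobable H₀ = log₂(8) = 3.0000 bits; with the given probabilities H = 2.6975 bits.
b·(H₀ − H) = 220 × (3.0000 − 2.6975) = 66.54 ms.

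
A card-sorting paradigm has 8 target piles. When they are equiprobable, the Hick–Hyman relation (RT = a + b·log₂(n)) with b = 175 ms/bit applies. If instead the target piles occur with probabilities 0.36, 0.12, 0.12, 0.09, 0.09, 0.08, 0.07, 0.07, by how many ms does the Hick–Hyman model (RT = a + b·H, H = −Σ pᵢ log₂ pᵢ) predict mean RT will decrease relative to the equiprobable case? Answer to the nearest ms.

Equiprobable entropy H₀ = log₂ 8 = 3.0000 bits.
Skewed entropy H = −Σ pᵢ log₂ pᵢ = 2.7187 bits.
ΔRT = b·(H₀ − H) = 175 × 0.2813 = 49.23 ms.

49 ms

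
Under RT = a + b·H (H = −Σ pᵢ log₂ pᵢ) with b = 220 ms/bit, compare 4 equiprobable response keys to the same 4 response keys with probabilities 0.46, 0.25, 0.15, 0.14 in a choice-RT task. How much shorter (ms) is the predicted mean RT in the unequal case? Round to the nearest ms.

Equiprobable entropy H₀ = log₂ 4 = 2.0000 bits.
Skewed entropy H = −Σ pᵢ log₂ pᵢ = 1.8230 bits.
ΔRT = b·(H₀ − H) = 220 × 0.1770 = 38.94 ms.

39 ms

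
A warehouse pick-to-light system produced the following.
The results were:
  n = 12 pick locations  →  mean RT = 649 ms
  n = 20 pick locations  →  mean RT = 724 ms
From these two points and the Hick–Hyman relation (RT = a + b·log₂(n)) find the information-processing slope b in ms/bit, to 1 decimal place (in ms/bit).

101.8 ms/bit

b = (RT₂ − RT₁)/(log₂ n₂ − log₂ n₁) = (724 − 649)/(4.3219 − 3.5850) = 101.769 ms/bit.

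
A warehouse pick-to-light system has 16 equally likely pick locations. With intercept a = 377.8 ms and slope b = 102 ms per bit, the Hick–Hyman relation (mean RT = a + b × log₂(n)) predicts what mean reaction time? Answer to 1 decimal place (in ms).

log₂(16) = 4 bits, so RT = 377.8 + 102 × 4 ≈ 785.800 ms.

785.8 ms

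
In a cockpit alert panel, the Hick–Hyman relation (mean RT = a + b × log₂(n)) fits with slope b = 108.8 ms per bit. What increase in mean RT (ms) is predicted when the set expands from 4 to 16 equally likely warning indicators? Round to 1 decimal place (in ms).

217.6 ms

The intercept a cancels: ΔRT = b·(log₂ n₂ − log₂ n₁) = b·log₂(n₂/n₁).
log₂(16) − log₂(4) = log₂(16/4) = log₂(4) = 2.
ΔRT = 108.8 × 2.0000 = 217.600 ms.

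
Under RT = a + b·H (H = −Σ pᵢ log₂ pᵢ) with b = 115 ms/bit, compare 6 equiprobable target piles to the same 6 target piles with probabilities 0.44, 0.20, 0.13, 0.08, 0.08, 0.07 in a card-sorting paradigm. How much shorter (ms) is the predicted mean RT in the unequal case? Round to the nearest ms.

Equiprobable entropy H₀ = log₂ 6 = 2.5850 bits.
Skewed entropy H = −Σ pᵢ log₂ pᵢ = 2.2197 bits.
ΔRT = b·(H₀ − H) = 115 × 0.3652 = 42.00 ms.

42 ms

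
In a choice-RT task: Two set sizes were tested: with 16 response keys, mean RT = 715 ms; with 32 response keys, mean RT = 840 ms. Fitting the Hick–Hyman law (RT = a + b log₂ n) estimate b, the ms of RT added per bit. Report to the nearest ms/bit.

The slope on a log₂ axis is (840 − 715) / (5 − 4) = 125 ms/bit.

125 ms/bit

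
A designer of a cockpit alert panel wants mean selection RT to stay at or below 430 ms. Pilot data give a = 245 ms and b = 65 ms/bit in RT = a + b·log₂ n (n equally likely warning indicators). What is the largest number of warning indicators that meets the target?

7

65·log₂ n ≤ 430 − 245 = 185, giving log₂ n ≤ 2.8462 and n ≤ 7.191. The largest whole number is 7.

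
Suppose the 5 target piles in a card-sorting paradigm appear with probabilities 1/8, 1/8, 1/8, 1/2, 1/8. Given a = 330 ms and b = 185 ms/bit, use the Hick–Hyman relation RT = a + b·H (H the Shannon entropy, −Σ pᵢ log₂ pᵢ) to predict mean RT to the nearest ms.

700 ms

H = −Σ pᵢ log₂ pᵢ = 0.125·3 + 0.125·3 + 0.125·3 + 0.5·1 + 0.125·3 = 2.000 bits.
RT = 330 + 185 × 2.000 = 700.00 ms.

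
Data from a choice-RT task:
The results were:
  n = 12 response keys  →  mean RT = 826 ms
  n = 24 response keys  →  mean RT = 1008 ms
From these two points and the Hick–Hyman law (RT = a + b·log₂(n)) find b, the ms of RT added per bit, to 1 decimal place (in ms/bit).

182.0 ms/bit

Slope: b = (1008 − 826) / (log₂ 24 − log₂ 12) = 182/1.0000 = 182.000 ms/bit.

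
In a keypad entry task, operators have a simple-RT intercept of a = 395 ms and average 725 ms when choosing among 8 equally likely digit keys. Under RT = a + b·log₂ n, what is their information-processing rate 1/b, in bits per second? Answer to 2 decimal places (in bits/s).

Choice component = 725 − 395 = 330 ms over log₂(8) = 3 bits.
b = 330 / 3 = 110.000 ms/bit, so 1/b = 9.091 bits/s.

9.09 bits/s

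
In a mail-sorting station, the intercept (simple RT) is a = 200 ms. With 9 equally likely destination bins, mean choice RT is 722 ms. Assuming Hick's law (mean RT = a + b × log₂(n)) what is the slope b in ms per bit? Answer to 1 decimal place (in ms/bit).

164.7 ms/bit

b = (722 − 200) / log₂(9) = 522 / 3.1699 = 164.673 ms/bit.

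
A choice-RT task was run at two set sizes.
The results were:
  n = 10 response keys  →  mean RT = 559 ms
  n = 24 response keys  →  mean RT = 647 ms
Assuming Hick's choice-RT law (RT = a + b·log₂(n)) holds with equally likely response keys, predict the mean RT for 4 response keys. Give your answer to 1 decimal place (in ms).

Solve the two-equation system in a and b:
  b = (647 − 559) / (log₂ 24 − log₂ 10) = 88 / (4.5850 − 3.3219) = 69.673 ms/bit
  a = 559 − 69.673 × 3.3219 = 327.550 ms
Then RT(4) = 327.550 + 69.673 × log₂ 4 = 327.550 + 69.673 × 2 ≈ 466.897 ms.

466.9 ms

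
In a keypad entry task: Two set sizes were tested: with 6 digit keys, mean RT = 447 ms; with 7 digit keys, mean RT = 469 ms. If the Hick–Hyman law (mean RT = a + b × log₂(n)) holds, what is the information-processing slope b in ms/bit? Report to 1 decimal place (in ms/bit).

98.9 ms/bit

The slope on a log₂ axis is (469 − 447) / (2.8074 − 2.5850) = 98.924 ms/bit.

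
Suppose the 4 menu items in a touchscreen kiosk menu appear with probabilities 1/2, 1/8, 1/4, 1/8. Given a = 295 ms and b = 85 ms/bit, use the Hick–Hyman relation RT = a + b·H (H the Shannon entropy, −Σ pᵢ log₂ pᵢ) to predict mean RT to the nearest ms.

Each term −pᵢ log₂ pᵢ: 0.5·1 + 0.125·3 + 0.25·2 + 0.125·3; summed, H = 1.750 bits.
Mean RT = a + bH = 295 + 85·1.750 = 443.75 ms.

444 ms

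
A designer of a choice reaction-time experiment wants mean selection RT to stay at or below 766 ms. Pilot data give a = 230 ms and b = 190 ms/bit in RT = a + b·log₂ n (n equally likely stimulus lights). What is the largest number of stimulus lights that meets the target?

190·log₂ n ≤ 766 − 230 = 536, giving log₂ n ≤ 2.8211 and n ≤ 7.067. The largest whole number is 7.

7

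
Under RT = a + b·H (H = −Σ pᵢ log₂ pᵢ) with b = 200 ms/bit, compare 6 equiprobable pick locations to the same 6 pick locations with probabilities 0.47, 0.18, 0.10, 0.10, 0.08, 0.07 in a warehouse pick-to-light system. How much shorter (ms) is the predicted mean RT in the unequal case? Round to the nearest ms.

81 ms

Equiprobable entropy H₀ = log₂ 6 = 2.5850 bits.
Skewed entropy H = −Σ pᵢ log₂ pᵢ = 2.1817 bits.
ΔRT = b·(H₀ − H) = 200 × 0.4033 = 80.65 ms.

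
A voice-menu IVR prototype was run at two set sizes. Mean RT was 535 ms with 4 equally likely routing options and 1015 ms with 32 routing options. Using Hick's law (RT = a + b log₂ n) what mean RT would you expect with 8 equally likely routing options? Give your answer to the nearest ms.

695 ms

With log₂ n on the abscissa the relation is linear; from the two conditions:
  b = (1015 − 535) / (log₂ 32 − log₂ 4) = 480 / (5 − 2) = 160 ms/bit
  a = 535 − 160 × 2 = 215 ms
Then RT(8) = 215 + 160 × log₂ 8 = 215 + 160 × 3 ≈ 695.000 ms.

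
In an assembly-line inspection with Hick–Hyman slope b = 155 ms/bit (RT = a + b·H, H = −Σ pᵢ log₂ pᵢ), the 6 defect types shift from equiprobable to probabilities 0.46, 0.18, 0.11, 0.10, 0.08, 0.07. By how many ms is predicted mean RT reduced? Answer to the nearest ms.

59 ms

Equiprobable entropy H₀ = log₂ 6 = 2.5850 bits.
Skewed entropy H = −Σ pᵢ log₂ pᵢ = 2.2032 bits.
ΔRT = b·(H₀ − H) = 155 × 0.3818 = 59.18 ms.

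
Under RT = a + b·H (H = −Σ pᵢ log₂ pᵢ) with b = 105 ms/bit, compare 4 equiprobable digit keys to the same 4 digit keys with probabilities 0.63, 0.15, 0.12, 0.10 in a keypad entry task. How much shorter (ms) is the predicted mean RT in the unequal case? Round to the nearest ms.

49 ms

Equiprobable entropy H₀ = log₂ 4 = 2.0000 bits.
Skewed entropy H = −Σ pᵢ log₂ pᵢ = 1.5297 bits.
ΔRT = b·(H₀ − H) = 105 × 0.4703 = 49.38 ms.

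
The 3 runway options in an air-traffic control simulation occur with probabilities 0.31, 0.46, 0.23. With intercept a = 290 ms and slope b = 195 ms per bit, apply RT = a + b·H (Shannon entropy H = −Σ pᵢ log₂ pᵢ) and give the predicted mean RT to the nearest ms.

H = 0.31·log₂(1/0.31) + 0.46·log₂(1/0.46) + 0.23·log₂(1/0.23) = 1.5268 bits.
RT = 290 + 195 × 1.5268 = 587.73 ms.

588 ms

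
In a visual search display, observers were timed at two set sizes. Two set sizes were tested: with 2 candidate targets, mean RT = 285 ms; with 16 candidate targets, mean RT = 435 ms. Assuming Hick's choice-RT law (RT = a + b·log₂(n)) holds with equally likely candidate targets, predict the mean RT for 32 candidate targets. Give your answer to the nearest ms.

RT is linear in log₂ n, so two points fix the line:
  b = (435 − 285) / (log₂ 16 − log₂ 2) = 150 / (4 − 1) = 50 ms/bit
  a = 285 − 50 × 1 = 235 ms
Then RT(32) = 235 + 50 × log₂ 32 = 235 + 50 × 5 ≈ 485.000 ms.

485 ms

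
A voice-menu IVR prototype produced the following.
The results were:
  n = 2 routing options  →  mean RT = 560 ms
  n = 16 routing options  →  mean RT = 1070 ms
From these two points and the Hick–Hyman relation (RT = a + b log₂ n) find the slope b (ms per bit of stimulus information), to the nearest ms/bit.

170 ms/bit

The slope on a log₂ axis is (1070 − 560) / (4 − 1) = 170 ms/bit.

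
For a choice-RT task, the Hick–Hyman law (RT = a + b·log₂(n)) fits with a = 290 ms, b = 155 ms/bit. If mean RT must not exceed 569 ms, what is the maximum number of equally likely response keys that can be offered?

Set 290 + 155·log₂ n ≤ 569 → log₂ n ≤ (569 − 290)/155 = 1.8000.
So n ≤ 2^1.8000 = 3.482; the largest integer n is 3.

3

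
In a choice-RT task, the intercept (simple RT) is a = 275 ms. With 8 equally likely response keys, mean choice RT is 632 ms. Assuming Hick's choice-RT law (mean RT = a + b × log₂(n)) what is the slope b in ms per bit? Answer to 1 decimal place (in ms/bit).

log₂(8) = 3 bits.
b = (RT − a)/log₂ n = (632 − 275) / 3 = 119.000 ms/bit.

119.0 ms/bit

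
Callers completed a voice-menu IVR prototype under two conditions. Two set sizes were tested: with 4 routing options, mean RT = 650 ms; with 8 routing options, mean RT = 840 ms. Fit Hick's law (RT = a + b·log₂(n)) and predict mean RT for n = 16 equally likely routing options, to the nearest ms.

1030 ms

Solve the two-equation system in a and b:
  b = (840 − 650) / (log₂ 8 − log₂ 4) = 190 / (3 − 2) = 190 ms/bit
  a = 650 − 190 × 2 = 270 ms
Then RT(16) = 270 + 190 × log₂ 16 = 270 + 190 × 4 ≈ 1030.000 ms.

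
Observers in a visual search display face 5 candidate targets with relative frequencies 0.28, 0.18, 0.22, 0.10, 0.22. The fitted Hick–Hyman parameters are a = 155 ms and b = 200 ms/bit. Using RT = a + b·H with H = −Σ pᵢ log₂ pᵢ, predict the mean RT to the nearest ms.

H = 0.28·log₂(1/0.28) + 0.18·log₂(1/0.18) + 0.22·log₂(1/0.22) + 0.10·log₂(1/0.10) + 0.22·log₂(1/0.22) = 2.2529 bits.
RT = 155 + 200 × 2.2529 = 605.57 ms.

606 ms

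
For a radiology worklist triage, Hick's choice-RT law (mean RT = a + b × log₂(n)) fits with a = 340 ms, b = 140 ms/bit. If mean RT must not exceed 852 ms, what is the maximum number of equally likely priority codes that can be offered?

Information budget: (852 − 340)/140 = 3.6571 bits, so n ≤ 2^3.6571 = 12.616 → at most 12.

12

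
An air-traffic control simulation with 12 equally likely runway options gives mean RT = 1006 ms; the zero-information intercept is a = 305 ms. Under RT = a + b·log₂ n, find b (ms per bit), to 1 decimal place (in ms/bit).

b = (1006 − 305) / log₂(12) = 701 / 3.5850 = 195.539 ms/bit.

195.5 ms/bit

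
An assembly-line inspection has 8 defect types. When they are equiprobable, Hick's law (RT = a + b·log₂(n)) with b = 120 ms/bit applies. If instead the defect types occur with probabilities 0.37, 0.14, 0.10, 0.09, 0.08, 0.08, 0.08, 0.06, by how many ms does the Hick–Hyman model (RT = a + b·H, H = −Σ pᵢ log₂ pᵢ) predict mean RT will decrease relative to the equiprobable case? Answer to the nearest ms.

37 ms

Equiprobable entropy H₀ = log₂ 8 = 3.0000 bits.
Skewed entropy H = −Σ pᵢ log₂ pᵢ = 2.6907 bits.
ΔRT = b·(H₀ − H) = 120 × 0.3093 = 37.11 ms.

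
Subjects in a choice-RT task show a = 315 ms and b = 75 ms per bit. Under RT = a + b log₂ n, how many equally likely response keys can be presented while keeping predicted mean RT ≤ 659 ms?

Information budget: (659 − 315)/75 = 4.5867 bits, so n ≤ 2^4.5867 = 24.028 → at most 24.

24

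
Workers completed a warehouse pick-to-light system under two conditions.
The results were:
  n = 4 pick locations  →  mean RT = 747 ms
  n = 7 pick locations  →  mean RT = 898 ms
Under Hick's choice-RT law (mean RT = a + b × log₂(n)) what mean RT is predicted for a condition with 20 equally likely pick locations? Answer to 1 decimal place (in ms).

Solve the two-equation system in a and b:
  b = (898 − 747) / (log₂ 7 − log₂ 4) = 151 / (2.8074 − 2) = 187.031 ms/bit
  a = 747 − 187.031 × 2 = 372.939 ms
Then RT(20) = 372.939 + 187.031 × log₂ 20 = 372.939 + 187.031 × 4.3219 ≈ 1181.271 ms.

1181.3 ms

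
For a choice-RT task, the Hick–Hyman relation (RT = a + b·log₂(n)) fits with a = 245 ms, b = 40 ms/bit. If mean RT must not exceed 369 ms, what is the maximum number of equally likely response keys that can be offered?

40·log₂ n ≤ 369 − 245 = 124, giving log₂ n ≤ 3.1000 and n ≤ 8.574. The largest whole number is 8.

8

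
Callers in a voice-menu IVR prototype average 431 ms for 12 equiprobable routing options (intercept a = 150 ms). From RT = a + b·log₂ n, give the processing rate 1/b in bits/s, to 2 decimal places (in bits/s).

12.76 bits/s

b = (431 − 150)/log₂ 12 = 281/3.5850 = 78.383 ms per bit = 0.07838 s/bit; the reciprocal is 12.758 bits/s.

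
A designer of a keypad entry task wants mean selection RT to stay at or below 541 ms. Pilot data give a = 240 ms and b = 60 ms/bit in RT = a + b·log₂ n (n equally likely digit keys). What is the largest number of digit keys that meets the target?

32

Set 240 + 60·log₂ n ≤ 541 → log₂ n ≤ (541 − 240)/60 = 5.0167.
So n ≤ 2^5.0167 = 32.372; the largest integer n is 32.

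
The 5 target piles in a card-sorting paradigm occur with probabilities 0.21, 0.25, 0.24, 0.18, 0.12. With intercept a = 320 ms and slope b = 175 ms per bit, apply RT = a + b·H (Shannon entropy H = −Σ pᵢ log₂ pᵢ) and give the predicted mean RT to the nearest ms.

719 ms

Entropy contributions −pᵢ log₂ pᵢ: 0.4728, 0.5000, 0.4941, 0.4453, 0.3671; sum H = 2.2793 bits.
RT = a + bH = 320 + 175·2.2793 = 718.88 ms.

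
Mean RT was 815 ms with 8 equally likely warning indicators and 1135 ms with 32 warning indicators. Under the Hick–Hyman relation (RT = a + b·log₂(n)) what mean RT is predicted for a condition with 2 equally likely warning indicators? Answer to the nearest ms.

Solve the two-equation system in a and b:
  b = (1135 − 815) / (log₂ 32 − log₂ 8) = 320 / (5 − 3) = 160 ms/bit
  a = 815 − 160 × 3 = 335 ms
Then RT(2) = 335 + 160 × log₂ 2 = 335 + 160 × 1 ≈ 495.000 ms.

495 ms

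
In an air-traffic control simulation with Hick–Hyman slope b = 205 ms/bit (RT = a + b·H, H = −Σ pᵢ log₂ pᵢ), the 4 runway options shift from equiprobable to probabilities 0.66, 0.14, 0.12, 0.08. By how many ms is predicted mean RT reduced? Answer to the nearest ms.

The RT saving is b·ΔH. Equiprobable H₀ = log₂(4) = 2.0000 bits; with the given probabilities H = 1.4513 bits.
b·(H₀ − H) = 205 × (2.0000 − 1.4513) = 112.48 ms.

112 ms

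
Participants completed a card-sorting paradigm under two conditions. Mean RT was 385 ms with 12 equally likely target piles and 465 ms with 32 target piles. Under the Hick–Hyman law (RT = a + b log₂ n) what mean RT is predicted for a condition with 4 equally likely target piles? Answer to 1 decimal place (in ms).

295.4 ms

With log₂ n on the abscissa the relation is linear; from the two conditions:
  b = (465 − 385) / (log₂ 32 − log₂ 12) = 80 / (5 − 3.5850) = 56.536 ms/bit
  a = 385 − 56.536 × 3.5850 = 182.322 ms
Then RT(4) = 182.322 + 56.536 × log₂ 4 = 182.322 + 56.536 × 2 ≈ 295.393 ms.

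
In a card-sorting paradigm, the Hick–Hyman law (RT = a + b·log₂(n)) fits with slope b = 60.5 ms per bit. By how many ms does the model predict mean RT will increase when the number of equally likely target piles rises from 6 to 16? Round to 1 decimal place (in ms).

85.6 ms

The intercept a cancels: ΔRT = b·(log₂ n₂ − log₂ n₁) = b·log₂(n₂/n₁).
log₂(16) − log₂(6) = 4 − 2.5850 = 1.4150.
ΔRT = 60.5 × 1.4150 = 85.610 ms.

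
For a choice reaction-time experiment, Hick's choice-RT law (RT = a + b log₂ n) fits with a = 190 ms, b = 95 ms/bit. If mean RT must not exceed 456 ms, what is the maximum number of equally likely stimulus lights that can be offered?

Information budget: (456 − 190)/95 = 2.8000 bits, so n ≤ 2^2.8000 = 6.964 → at most 6.

6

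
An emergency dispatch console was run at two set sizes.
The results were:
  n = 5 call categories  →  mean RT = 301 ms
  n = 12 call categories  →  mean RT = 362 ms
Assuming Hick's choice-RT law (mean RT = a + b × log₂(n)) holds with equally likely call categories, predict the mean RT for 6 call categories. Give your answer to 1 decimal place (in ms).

313.7 ms

With log₂ n on the abscissa the relation is linear; from the two conditions:
  b = (362 − 301) / (log₂ 12 − log₂ 5) = 61 / (3.5850 − 2.3219) = 48.296 ms/bit
  a = 301 − 48.296 × 2.3219 = 188.859 ms
Then RT(6) = 188.859 + 48.296 × log₂ 6 = 188.859 + 48.296 × 2.5850 ≈ 313.704 ms.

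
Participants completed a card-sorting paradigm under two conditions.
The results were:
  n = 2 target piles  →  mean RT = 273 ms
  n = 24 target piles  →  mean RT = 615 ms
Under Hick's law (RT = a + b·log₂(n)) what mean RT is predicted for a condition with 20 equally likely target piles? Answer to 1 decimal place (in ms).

With log₂ n on the abscissa the relation is linear; from the two conditions:
  b = (615 − 273) / (log₂ 24 − log₂ 2) = 342 / (4.5850 − 1) = 95.398 ms/bit
  a = 273 − 95.398 × 1 = 177.602 ms
Then RT(20) = 177.602 + 95.398 × log₂ 20 = 177.602 + 95.398 × 4.3219 ≈ 589.907 ms.

589.9 ms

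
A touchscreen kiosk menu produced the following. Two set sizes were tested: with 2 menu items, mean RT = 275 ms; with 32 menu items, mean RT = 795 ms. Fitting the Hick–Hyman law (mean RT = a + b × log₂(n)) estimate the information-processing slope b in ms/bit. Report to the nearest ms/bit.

130 ms/bit

The slope on a log₂ axis is (795 − 275) / (5 − 1) = 130 ms/bit.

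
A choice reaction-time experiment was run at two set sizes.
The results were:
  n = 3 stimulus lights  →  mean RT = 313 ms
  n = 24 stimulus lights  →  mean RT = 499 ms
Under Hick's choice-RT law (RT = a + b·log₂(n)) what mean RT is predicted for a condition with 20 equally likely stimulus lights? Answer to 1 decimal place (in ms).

Fit slope and intercept:
  b = (499 − 313) / (log₂ 24 − log₂ 3) = 186 / (4.5850 − 1.5850) = 62.000 ms/bit
  a = 313 − 62.000 × 1.5850 = 214.732 ms
Then RT(20) = 214.732 + 62.000 × log₂ 20 = 214.732 + 62.000 × 4.3219 ≈ 482.692 ms.

482.7 ms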